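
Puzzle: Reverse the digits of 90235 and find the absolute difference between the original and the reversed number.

37026

Reverse of 90235 is 53209.
|90235 − 53209| = 37026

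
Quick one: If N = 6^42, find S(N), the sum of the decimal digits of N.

6^42 = 481229803398374426442198455156736
Sum of its 33 digits: 153.

153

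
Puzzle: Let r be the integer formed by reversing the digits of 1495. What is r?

Reversing 1495 gives 5941.

5941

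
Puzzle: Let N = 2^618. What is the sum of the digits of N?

883

2^618 = 1087770609288739018116276647019455748771006705104961378712461595034426490595025393129804804639189577049885346787832834079429794483512744426310696916513970896780966442670885312576979206144
Sum of its 187 digits: 883.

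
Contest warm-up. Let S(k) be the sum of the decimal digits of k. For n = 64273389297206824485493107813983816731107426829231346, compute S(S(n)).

14

First digit sum: 239.
2+3+9 = 14.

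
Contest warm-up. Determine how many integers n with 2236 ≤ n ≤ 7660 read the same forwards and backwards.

53

The integers in [2236, 7660] that read the same forwards and backwards: 2332, 2442, 2552, 2662, 2772, 2882, …, 7447, 7557.
53 qualify.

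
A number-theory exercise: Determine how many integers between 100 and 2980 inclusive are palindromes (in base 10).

The integers in [100, 2980] that are palindromes (in base 10): 101, 111, 121, 131, 141, 151, …, 2772, 2882.
109 qualify.

109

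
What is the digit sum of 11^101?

419

11^101 = 1515867357380449720253017088929860045389076432004231307646112530737048373050753844463412754472043790906011
Sum of its 106 digits: 419.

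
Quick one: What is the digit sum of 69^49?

69^49 = 1269420320605332140288992202697880030747783595914463617553235630984518990080795253045713029
Sum of its 91 digits: 387.

387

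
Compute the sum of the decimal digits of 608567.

6+0+8+5+6+7 = 32

32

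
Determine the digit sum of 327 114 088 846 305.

3+2+7+1+1+4+0+8+8+8+4+6+3+0+5 = 60

60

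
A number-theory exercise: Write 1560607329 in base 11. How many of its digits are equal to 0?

1

1560607329 in base 11 is 730A16426.
The digit 0 appears 1 time.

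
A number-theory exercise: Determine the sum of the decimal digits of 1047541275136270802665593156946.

130

1+0+4+7+5+4+1+2+7+5+1+3+6+2+7+0+8+0+2+6+6+5+5+9+3+1+5+6+9+4+6 = 130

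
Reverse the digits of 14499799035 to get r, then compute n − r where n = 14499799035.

Reverse of 14499799035 is 53099799441.
14499799035 − 53099799441 = -38600000406

-38600000406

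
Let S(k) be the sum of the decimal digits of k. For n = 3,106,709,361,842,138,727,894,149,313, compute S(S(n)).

First digit sum: 120.
1+2+0 = 3.

3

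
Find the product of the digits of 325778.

3×2×5×7×7×8 = 11760

11760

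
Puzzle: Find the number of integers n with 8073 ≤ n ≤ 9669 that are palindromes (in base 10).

16

The integers in [8073, 9669] that are palindromes (in base 10): 8118, 8228, 8338, 8448, 8558, 8668, …, 9559, 9669.
16 qualify.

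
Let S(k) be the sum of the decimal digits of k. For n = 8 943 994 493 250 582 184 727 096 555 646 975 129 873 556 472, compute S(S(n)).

First digit sum: 239.
2+3+9 = 14.

14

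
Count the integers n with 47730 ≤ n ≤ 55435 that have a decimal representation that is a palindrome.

77

The integers in [47730, 55435] that have a decimal representation that is a palindrome: 47774, 47874, 47974, 48084, 48184, 48284, …, 55255, 55355.
77 qualify.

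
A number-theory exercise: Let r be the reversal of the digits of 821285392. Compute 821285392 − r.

Reverse of 821285392 is 293582128.
821285392 − 293582128 = 527703264

527703264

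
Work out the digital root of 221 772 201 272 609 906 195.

2+2+1+7+7+2+2+0+1+2+7+2+6+0+9+9+0+6+1+9+5 = 80
8+0 = 8

8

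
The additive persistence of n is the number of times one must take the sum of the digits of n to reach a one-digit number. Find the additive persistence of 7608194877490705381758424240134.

3

7608194877490705381758424240134 → 138 → 12 → 3 (3 steps)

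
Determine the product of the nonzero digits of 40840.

128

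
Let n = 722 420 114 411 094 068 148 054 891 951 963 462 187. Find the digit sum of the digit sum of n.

13

First digit sum: 157.
1+5+7 = 13.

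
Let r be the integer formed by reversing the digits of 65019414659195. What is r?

59195641491056

Reversing 65019414659195 gives 59195641491056.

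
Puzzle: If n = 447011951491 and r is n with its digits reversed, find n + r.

641171062235

Reverse of 447011951491 is 194159110744.
447011951491 + 194159110744 = 641171062235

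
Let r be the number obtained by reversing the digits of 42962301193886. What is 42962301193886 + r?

111801411520810

Reverse of 42962301193886 is 68839110326924.
42962301193886 + 68839110326924 = 111801411520810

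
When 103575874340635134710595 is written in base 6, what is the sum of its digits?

80

103575874340635134710595 in base 6 is 245110525340340423042540434123.
Digit sum: 2+4+5+1+1+0+5+2+5+3+4+0+3+4+0+4+2+3+0+4+2+5+4+0+4+3+4+1+2+3 = 80.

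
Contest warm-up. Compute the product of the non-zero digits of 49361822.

20736

4×9×3×6×1×8×2×2 = 20736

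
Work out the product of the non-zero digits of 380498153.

3×8×4×9×8×1×5×3 = 103680

103680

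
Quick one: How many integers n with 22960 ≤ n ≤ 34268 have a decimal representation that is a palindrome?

113

The integers in [22960, 34268] that have a decimal representation that is a palindrome: 23032, 23132, 23232, 23332, 23432, 23532, …, 34143, 34243.
113 qualify.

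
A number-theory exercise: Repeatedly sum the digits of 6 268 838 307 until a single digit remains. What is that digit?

6

6+2+6+8+8+3+8+3+0+7 = 51
5+1 = 6
(Equivalently, 6 268 838 307 mod 9 = 6.)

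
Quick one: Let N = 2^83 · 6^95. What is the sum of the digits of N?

432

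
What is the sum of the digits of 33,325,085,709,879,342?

78

3+3+3+2+5+0+8+5+7+0+9+8+7+9+3+4+2 = 78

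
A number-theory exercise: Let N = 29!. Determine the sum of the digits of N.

29! = 8841761993739701954543616000000
Sum of its 31 digits: 126.

126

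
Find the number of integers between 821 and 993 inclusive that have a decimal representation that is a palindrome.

17

The integers in [821, 993] that have a decimal representation that is a palindrome: 828, 838, 848, 858, 868, 878, …, 979, 989.
17 qualify.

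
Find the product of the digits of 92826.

1728

9×2×8×2×6 = 1728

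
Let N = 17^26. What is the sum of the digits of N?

17^26 = 98100666009922840441972689847969
Sum of its 32 digits: 163.

163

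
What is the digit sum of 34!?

144

34! = 295232799039604140847618609643520000000
Sum of its 39 digits: 144.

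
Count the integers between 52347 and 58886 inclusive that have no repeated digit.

1875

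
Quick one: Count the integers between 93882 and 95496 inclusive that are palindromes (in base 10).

The integers in [93882, 95496] that are palindromes (in base 10): 93939, 94049, 94149, 94249, 94349, 94449, …, 95359, 95459.
16 qualify.

16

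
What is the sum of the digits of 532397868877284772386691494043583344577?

5+3+2+3+9+7+8+6+8+8+7+7+2+8+4+7+7+2+3+8+6+6+9+1+4+9+4+0+4+3+5+8+3+3+4+4+5+7+7 = 206

206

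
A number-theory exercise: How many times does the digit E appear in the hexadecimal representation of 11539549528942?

11539549528942 in base 16 is A7EC2C0236E.
The digit E appears 2 times.

2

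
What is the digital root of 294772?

4

2+9+4+7+7+2 = 31
3+1 = 4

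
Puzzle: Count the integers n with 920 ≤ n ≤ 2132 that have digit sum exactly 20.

54

The integers in [920, 2132] that have digit sum exactly 20: 929, 938, 947, 956, 965, 974, …, 1991, 2099.
54 qualify.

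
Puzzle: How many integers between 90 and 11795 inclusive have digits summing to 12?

536

The integers in [90, 11795] that have digits summing to 12: 93, 129, 138, 147, 156, 165, …, 11721, 11730.
536 qualify.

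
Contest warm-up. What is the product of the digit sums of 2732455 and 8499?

S(2732455) = 2+7+3+2+4+5+5 = 28.
S(8499) = 8+4+9+9 = 30.
28 · 30 = 840.

840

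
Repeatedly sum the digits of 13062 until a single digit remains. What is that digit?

3

1+3+0+6+2 = 12
1+2 = 3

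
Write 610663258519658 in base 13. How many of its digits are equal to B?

1

610663258519658 in base 13 is 202983B516A566.
The digit B appears 1 time.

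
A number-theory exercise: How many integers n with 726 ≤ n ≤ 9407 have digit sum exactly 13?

The integers in [726, 9407] that have digit sum exactly 13: 733, 742, 751, 760, 805, 814, …, 9310, 9400.
420 qualify.

420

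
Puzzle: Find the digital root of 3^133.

9

The digital root of n equals n mod 9 (or 9 when 9 | n), so we need 3^133 mod 9.
3^133 ≡ 0 (mod 9), so the digital root is 9.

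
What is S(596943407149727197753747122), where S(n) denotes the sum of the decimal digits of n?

132

5+9+6+9+4+3+4+0+7+1+4+9+7+2+7+1+9+7+7+5+3+7+4+7+1+2+2 = 132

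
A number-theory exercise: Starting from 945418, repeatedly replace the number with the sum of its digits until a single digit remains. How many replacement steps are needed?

945418 → 31 → 4 (2 steps)

2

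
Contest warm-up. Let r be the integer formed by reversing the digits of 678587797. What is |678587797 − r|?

Reverse of 678587797 is 797785876.
|678587797 − 797785876| = 119198079

119198079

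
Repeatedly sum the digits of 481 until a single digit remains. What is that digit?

4+8+1 = 13
1+3 = 4
(Equivalently, 481 mod 9 = 4.)

4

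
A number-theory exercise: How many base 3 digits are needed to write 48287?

48287 in base 3 is 2110020102, which has 10 digits.

10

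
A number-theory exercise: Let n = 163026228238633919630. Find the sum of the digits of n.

83

1+6+3+0+2+6+2+2+8+2+3+8+6+3+3+9+1+9+6+3+0 = 83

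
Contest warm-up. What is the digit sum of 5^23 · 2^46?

5^23 · 2^46 = 838860800000000000000000000000
Sum of its 30 digits: 41.

41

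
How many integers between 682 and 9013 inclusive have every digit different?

The integers in [682, 9013] that have every digit different: 682, 683, 684, 685, 687, 689, …, 9012, 9013.
4264 qualify.

4264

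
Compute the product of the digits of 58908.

0

5×8×9×0×8 = 0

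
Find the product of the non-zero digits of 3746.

3×7×4×6 = 504

504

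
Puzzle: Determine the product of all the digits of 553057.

0

5×5×3×0×5×7 = 0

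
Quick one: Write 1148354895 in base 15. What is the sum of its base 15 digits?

1148354895 in base 15 is 6AC38480.
Digit sum: 6+10+12+3+8+4+8+0 = 51.

51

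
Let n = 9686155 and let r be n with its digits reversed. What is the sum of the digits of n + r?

17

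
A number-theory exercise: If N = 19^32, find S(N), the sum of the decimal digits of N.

199

19^32 = 83198449060887472631428936505541918917761
Sum of its 41 digits: 199.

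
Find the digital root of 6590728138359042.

9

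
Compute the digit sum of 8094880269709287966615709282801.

8+0+9+4+8+8+0+2+6+9+7+0+9+2+8+7+9+6+6+6+1+5+7+0+9+2+8+2+8+0+1 = 157

157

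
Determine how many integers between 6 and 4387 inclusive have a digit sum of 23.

104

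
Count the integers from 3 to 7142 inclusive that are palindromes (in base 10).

168

The integers in [3, 7142] that are palindromes (in base 10): 3, 4, 5, 6, 7, 8, …, 7007, 7117.
168 qualify.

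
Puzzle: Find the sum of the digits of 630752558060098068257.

6+3+0+7+5+2+5+5+8+0+6+0+0+9+8+0+6+8+2+5+7 = 92

92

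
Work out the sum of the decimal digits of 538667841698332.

79

5+3+8+6+6+7+8+4+1+6+9+8+3+3+2 = 79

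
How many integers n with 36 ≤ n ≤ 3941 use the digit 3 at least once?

1746

The integers in [36, 3941] that use the digit 3 at least once: 36, 37, 38, 39, 43, 53, …, 3940, 3941.
1746 qualify.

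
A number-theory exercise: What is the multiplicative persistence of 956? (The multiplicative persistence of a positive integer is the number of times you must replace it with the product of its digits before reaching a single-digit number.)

956 → 270 → 0 (2 steps)

2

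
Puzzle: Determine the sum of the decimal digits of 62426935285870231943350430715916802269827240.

183

6+2+4+2+6+9+3+5+2+8+5+8+7+0+2+3+1+9+4+3+3+5+0+4+3+0+7+1+5+9+1+6+8+0+2+2+6+9+8+2+7+2+4+0 = 183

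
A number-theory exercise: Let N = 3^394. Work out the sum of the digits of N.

810

3^394 = 96777491202405110716686243588387923479434773131395494873623077104611914336876452889683537077430911053710497029938759824234471595434601600403491199526111463687188320060027864461513420211369
Sum of its 188 digits: 810.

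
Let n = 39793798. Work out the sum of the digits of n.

3+9+7+9+3+7+9+8 = 55

55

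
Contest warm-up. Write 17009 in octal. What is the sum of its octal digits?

17009 in base 8 is 41161.
Digit sum: 4+1+1+6+1 = 13.

13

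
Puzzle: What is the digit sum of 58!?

288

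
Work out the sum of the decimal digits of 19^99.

19^99 = 3950085484118525497024052097529573238897049443942607252543835470215867415609371393307890303310063934009000876624970111349493579
Sum of its 127 digits: 541.

541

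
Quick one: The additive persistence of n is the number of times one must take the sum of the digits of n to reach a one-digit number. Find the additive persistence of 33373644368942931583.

3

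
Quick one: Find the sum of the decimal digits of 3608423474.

3+6+0+8+4+2+3+4+7+4 = 41

41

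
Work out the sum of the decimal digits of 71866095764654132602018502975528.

140

7+1+8+6+6+0+9+5+7+6+4+6+5+4+1+3+2+6+0+2+0+1+8+5+0+2+9+7+5+5+2+8 = 140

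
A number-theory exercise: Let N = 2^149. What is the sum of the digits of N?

2^149 = 713623846352979940529142984724747568191373312
Sum of its 45 digits: 212.

212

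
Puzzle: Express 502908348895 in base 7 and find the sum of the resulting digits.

502908348895 in base 7 is 51222352301551.
Digit sum: 5+1+2+2+2+3+5+2+3+0+1+5+5+1 = 37.

37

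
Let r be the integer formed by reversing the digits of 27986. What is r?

Reversing 27986 gives 68972.

68972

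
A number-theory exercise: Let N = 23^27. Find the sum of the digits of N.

179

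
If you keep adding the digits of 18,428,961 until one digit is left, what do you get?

3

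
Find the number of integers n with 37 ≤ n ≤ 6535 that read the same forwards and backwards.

The integers in [37, 6535] that read the same forwards and backwards: 44, 55, 66, 77, 88, 99, …, 6336, 6446.
151 qualify.

151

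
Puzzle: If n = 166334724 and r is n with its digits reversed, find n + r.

593768385

Reverse of 166334724 is 427433661.
166334724 + 427433661 = 593768385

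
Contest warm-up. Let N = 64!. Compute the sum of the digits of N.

324

64! = 126886932185884164103433389335161480802865516174545192198801894375214704230400000000000000
Sum of its 90 digits: 324.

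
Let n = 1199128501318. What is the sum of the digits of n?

1+1+9+9+1+2+8+5+0+1+3+1+8 = 49

49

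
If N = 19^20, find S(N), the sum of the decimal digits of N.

19^20 = 37589973457545958193355601
Sum of its 26 digits: 136.

136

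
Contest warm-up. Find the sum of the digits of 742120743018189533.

68

7+4+2+1+2+0+7+4+3+0+1+8+1+8+9+5+3+3 = 68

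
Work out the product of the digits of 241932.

432

2×4×1×9×3×2 = 432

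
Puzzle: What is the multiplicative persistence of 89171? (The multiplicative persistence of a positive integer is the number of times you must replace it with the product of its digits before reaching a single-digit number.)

2

89171 → 504 → 0 (2 steps)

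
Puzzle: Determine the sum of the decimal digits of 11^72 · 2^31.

11^72 · 2^31 = 2052122097699315343358550923239036465918113942688292606760048492978506827893737259008
Sum of its 85 digits: 389.

389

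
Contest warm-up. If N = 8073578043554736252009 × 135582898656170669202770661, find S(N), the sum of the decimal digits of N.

225

8073578043554736252009 × 135582898656170669202770661 = 1094639113671966470373145723207978783521527507949
Sum of its 49 digits: 225.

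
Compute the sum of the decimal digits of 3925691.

3+9+2+5+6+9+1 = 35

35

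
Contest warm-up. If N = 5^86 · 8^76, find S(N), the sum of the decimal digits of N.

5^86 · 8^76 = 557518629963265578538392956816209037649510400000000000000000000000000000000000000000000000000000000000000000000000000000000000000
Sum of its 129 digits: 214.

214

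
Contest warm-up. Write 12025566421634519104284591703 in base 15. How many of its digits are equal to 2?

1

12025566421634519104284591703 in base 15 is AAAE4D0EB3294696AD76A4BD.
The digit 2 appears 1 time.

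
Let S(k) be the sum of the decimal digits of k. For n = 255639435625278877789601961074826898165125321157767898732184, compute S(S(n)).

5

First digit sum: 302.
3+0+2 = 5.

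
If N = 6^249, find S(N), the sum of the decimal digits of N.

918

6^249 = 57499139526161556613160736431103195248117117770976881929693907583391481133715866525375576235979177806693927886277089709919661819723832750745706177732207615675114963561688319851361070609015504896
Sum of its 194 digits: 918.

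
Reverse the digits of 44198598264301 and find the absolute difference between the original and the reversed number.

33852308675157

Reverse of 44198598264301 is 10346289589144.
|44198598264301 − 10346289589144| = 33852308675157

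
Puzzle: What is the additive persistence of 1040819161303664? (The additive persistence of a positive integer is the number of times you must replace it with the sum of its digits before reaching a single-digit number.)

1040819161303664 → 53 → 8 (2 steps)

2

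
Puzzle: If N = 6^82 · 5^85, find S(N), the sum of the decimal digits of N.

6^82 · 5^85 = 1662849330911391637305936114821812098011250000000000000000000000000000000000000000000000000000000000000000000000000000000000
Sum of its 124 digits: 162.

162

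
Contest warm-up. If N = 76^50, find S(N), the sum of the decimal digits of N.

76^50 = 10981953842900622614675398397696902999022046448521944923207444344797059342349401340216791269376
Sum of its 95 digits: 430.

430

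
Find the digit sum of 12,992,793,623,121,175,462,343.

92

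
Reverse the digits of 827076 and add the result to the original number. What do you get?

Reverse of 827076 is 670728.
827076 + 670728 = 1497804

1497804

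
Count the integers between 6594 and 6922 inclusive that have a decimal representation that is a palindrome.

3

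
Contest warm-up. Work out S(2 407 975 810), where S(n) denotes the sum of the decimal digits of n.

43

2+4+0+7+9+7+5+8+1+0 = 43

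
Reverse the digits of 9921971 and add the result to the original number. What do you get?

Reverse of 9921971 is 1791299.
9921971 + 1791299 = 11713270

11713270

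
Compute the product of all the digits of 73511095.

0

7×3×5×1×1×0×9×5 = 0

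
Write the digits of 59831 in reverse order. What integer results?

13895

Reversing 59831 gives 13895.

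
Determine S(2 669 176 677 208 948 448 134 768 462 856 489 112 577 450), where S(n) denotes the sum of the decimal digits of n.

2+6+6+9+1+7+6+6+7+7+2+0+8+9+4+8+4+4+8+1+3+4+7+6+8+4+6+2+8+5+6+4+8+9+1+1+2+5+7+7+4+5+0 = 217

217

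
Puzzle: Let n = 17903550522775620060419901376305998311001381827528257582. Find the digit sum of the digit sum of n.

9

First digit sum: 225.
2+2+5 = 9.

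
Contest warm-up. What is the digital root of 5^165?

The digital root of n equals n mod 9 (or 9 when 9 | n), so we need 5^165 mod 9.
5^165 ≡ 8 (mod 9), so the digital root is 8.

8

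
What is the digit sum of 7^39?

7^39 = 909543680129861140820205019889143
Sum of its 33 digits: 136.

136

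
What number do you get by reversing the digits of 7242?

2427

Reversing 7242 gives 2427.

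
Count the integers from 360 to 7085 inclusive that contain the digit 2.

The integers in [360, 7085] that contain the digit 2: 362, 372, 382, 392, 402, 412, …, 7072, 7082.
2491 qualify.

2491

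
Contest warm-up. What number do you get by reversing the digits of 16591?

Reversing 16591 gives 19561.

19561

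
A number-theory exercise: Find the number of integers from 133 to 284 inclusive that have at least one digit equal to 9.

24

The integers in [133, 284] that have at least one digit equal to 9: 139, 149, 159, 169, 179, 189, …, 269, 279.
24 qualify.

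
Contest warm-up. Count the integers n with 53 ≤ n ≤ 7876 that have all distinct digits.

4155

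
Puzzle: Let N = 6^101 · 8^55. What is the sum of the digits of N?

621

6^101 · 8^55 = 183326637685272064878599814970715879603514022354569048654868097914791615431828204643769646157890314826080898289746320368328507392
Sum of its 129 digits: 621.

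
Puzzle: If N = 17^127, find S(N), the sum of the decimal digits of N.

755

17^127 = 1849324039132269838857813641362834929307348126285998933608458551352454843869502160366132449748787432695987077039664612181399115898708880371971190911115999473
Sum of its 157 digits: 755.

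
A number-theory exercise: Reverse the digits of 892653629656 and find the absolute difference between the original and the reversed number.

Reverse of 892653629656 is 656926356298.
|892653629656 − 656926356298| = 235727273358

235727273358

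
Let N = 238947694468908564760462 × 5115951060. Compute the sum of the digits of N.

150

238947694468908564760462 × 5115951060 = 1222444710802768908929364214989720
Sum of its 34 digits: 150.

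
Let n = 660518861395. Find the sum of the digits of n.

58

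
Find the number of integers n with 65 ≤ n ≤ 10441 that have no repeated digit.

The integers in [65, 10441] that have no repeated digit: 65, 67, 68, 69, 70, 71, …, 10438, 10439.
5311 qualify.

5311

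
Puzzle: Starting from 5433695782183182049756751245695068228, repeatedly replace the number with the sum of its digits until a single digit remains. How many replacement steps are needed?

5433695782183182049756751245695068228 → 176 → 14 → 5 (3 steps)

3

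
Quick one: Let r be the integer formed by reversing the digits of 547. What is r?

745

Reversing 547 gives 745.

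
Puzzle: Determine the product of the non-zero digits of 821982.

2304

8×2×1×9×8×2 = 2304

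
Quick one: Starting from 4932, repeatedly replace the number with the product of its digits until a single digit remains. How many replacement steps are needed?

4932 → 216 → 12 → 2 (3 steps)

3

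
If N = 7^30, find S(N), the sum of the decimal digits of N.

118

7^30 = 22539340290692258087863249
Sum of its 26 digits: 118.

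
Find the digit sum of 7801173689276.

65

7+8+0+1+1+7+3+6+8+9+2+7+6 = 65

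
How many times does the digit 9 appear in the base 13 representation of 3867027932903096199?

3867027932903096199 in base 13 is 5A71967449B85C724.
The digit 9 appears 2 times.

2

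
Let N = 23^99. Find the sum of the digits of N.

611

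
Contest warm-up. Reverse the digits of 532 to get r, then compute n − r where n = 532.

297

Reverse of 532 is 235.
532 − 235 = 297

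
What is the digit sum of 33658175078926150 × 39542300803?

33658175078926150 × 39542300803 = 1330921683450936089522698450
Sum of its 28 digits: 121.

121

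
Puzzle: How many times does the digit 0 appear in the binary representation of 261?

261 in base 2 is 100000101.
The digit 0 appears 6 times.

6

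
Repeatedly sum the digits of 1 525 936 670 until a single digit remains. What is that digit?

8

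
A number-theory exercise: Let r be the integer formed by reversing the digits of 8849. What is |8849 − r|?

639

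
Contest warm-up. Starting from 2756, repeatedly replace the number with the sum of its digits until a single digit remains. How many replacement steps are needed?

2756 → 20 → 2 (2 steps)

2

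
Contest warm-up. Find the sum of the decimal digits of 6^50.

171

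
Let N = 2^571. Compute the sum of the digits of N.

2^571 = 7729075046034516689390703781863974688597854659412869997314470502903038284579120849072387533163845155924927232063004354354730157322085975311485817346934161497393961629646848
Sum of its 172 digits: 803.

803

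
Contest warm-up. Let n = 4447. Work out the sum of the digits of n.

19

4+4+4+7 = 19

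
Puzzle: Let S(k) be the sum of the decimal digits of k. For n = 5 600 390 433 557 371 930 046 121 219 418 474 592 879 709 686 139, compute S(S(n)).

First digit sum: 216.
2+1+6 = 9.

9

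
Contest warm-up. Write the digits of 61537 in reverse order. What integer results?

73516

Reversing 61537 gives 73516.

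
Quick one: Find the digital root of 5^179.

2

The digital root of n equals n mod 9 (or 9 when 9 | n), so we need 5^179 mod 9.
5^179 ≡ 2 (mod 9), so the digital root is 2.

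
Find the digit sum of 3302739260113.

40

3+3+0+2+7+3+9+2+6+0+1+1+3 = 40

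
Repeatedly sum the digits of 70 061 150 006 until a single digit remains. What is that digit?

7+0+0+6+1+1+5+0+0+0+6 = 26
2+6 = 8
(Equivalently, 70 061 150 006 mod 9 = 8.)

8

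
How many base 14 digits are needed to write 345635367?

345635367 in base 14 is 33C925A7, which has 8 digits.

8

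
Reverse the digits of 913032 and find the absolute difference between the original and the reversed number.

682713

Reverse of 913032 is 230319.
|913032 − 230319| = 682713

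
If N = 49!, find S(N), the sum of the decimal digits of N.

225

49! = 608281864034267560872252163321295376887552831379210240000000000
Sum of its 63 digits: 225.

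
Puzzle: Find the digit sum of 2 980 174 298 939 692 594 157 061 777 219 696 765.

2+9+8+0+1+7+4+2+9+8+9+3+9+6+9+2+5+9+4+1+5+7+0+6+1+7+7+7+2+1+9+6+9+6+7+6+5 = 198

198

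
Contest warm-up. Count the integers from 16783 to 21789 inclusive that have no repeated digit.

1684

The integers in [16783, 21789] that have no repeated digit: 16783, 16784, 16785, 16789, 16790, 16792, …, 21786, 21789.
1684 qualify.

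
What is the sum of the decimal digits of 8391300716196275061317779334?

119

8+3+9+1+3+0+0+7+1+6+1+9+6+2+7+5+0+6+1+3+1+7+7+7+9+3+3+4 = 119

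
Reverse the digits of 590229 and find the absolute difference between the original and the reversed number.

331866

Reverse of 590229 is 922095.
|590229 − 922095| = 331866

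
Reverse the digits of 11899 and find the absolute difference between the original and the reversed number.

87912

Reverse of 11899 is 99811.
|11899 − 99811| = 87912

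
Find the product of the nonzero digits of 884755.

44800

8×8×4×7×5×5 = 44800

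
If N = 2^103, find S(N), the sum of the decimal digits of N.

2^103 = 10141204801825835211973625643008
Sum of its 32 digits: 110.

110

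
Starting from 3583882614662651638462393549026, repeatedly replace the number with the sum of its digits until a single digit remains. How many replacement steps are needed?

2

3583882614662651638462393549026 → 144 → 9 (2 steps)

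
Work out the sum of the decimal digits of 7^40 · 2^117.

299

7^40 · 2^117 = 1057867057640620443539859203847132225838816298355177963123039191171072
Sum of its 70 digits: 299.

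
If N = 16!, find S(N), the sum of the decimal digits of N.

16! = 20922789888000
Sum of its 14 digits: 63.

63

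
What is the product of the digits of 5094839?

0

5×0×9×4×8×3×9 = 0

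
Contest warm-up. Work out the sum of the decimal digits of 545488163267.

59

5+4+5+4+8+8+1+6+3+2+6+7 = 59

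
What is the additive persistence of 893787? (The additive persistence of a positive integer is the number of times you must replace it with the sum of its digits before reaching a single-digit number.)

2

893787 → 42 → 6 (2 steps)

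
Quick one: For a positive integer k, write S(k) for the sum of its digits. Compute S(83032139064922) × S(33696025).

1768

S(83032139064922) = 8+3+0+3+2+1+3+9+0+6+4+9+2+2 = 52.
S(33696025) = 3+3+6+9+6+0+2+5 = 34.
52 · 34 = 1768.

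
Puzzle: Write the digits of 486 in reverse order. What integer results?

684

Reversing 486 gives 684.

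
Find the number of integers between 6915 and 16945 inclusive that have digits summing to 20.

676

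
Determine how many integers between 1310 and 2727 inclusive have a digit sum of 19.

The integers in [1310, 2727] that have a digit sum of 19: 1369, 1378, 1387, 1396, 1459, 1468, …, 2692, 2719.
85 qualify.

85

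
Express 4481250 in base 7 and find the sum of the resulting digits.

24

4481250 in base 7 is 53042604.
Digit sum: 5+3+0+4+2+6+0+4 = 24.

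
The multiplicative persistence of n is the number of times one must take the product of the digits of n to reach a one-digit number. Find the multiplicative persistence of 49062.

1

49062 → 0 (1 step)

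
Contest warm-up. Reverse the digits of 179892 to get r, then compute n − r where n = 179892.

-119079

Reverse of 179892 is 298971.
179892 − 298971 = -119079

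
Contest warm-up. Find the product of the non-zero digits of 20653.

180

2×6×5×3 = 180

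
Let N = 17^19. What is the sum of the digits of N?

98

17^19 = 239072435685151324847153
Sum of its 24 digits: 98.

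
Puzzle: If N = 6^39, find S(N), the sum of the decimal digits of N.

162

6^39 = 2227915756473955677973140996096
Sum of its 31 digits: 162.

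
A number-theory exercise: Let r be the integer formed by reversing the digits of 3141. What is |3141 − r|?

Reverse of 3141 is 1413.
|3141 − 1413| = 1728

1728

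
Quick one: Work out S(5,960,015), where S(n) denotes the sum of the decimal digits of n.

5+9+6+0+0+1+5 = 26

26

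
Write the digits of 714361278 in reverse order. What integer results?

872163417

Reversing 714361278 gives 872163417.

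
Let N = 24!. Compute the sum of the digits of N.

24! = 620448401733239439360000
Sum of its 24 digits: 81.

81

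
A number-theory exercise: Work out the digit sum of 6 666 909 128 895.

6+6+6+6+9+0+9+1+2+8+8+9+5 = 75

75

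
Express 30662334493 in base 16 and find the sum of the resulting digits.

30662334493 in base 16 is 7239E181D.
Digit sum: 7+2+3+9+14+1+8+1+13 = 58.

58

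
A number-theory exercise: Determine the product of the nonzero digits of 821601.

8×2×1×6×1 = 96

96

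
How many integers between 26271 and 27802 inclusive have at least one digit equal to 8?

The integers in [26271, 27802] that have at least one digit equal to 8: 26278, 26280, 26281, 26282, 26283, 26284, …, 27801, 27802.
381 qualify.

381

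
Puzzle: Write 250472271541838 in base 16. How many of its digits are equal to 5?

250472271541838 in base 16 is E3CD9EC5764E.
The digit 5 appears 1 time.

1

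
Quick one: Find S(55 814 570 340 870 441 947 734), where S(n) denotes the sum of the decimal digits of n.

100

5+5+8+1+4+5+7+0+3+4+0+8+7+0+4+4+1+9+4+7+7+3+4 = 100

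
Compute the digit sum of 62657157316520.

6+2+6+5+7+1+5+7+3+1+6+5+2+0 = 56

56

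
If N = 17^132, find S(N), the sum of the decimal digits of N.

17^132 = 2625775682230227256591138703384510714221543388544059587876505133347642477252019728910975721702964077825426123244307077258044804502593094758305899213484429663735361
Sum of its 163 digits: 703.

703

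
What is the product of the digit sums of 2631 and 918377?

420

S(2631) = 2+6+3+1 = 12.
S(918377) = 9+1+8+3+7+7 = 35.
12 · 35 = 420.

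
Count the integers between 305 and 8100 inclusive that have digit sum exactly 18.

555

The integers in [305, 8100] that have digit sum exactly 18: 369, 378, 387, 396, 459, 468, …, 8082, 8091.
555 qualify.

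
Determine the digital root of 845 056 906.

7

8+4+5+0+5+6+9+0+6 = 43
4+3 = 7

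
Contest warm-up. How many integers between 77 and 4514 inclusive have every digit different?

2414

The integers in [77, 4514] that have every digit different: 78, 79, 80, 81, 82, 83, …, 4512, 4513.
2414 qualify.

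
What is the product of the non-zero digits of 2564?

2×5×6×4 = 240

240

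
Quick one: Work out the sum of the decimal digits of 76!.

441

76! = 1885494701666050254987932260861146558230394535379329335672487982961844043495537923117729972224000000000000000000
Sum of its 112 digits: 441.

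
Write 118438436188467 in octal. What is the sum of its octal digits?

52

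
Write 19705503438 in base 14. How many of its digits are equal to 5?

1

19705503438 in base 14 is D4D145CBC.
The digit 5 appears 1 time.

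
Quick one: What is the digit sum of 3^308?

3^308 = 898144994103398334879090065653881441055968306997838920689381527104178990481571441531923152587475144448311428414763438914899457039675729976927532561
Sum of its 147 digits: 711.

711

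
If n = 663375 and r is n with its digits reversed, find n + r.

Reverse of 663375 is 573366.
663375 + 573366 = 1236741

1236741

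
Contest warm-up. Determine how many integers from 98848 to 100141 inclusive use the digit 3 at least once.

327

The integers in [98848, 100141] that use the digit 3 at least once: 98853, 98863, 98873, 98883, 98893, 98903, …, 100138, 100139.
327 qualify.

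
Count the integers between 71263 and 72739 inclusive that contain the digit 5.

436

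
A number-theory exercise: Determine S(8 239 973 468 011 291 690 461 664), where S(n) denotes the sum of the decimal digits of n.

115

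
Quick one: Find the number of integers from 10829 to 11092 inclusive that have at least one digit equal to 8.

108

The integers in [10829, 11092] that have at least one digit equal to 8: 10829, 10830, 10831, 10832, 10833, 10834, …, 11088, 11089.
108 qualify.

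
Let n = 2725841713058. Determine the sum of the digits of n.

53

2+7+2+5+8+4+1+7+1+3+0+5+8 = 53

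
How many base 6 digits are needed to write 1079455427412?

16

1079455427412 in base 6 is 2143521152022340, which has 16 digits.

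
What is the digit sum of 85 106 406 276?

8+5+1+0+6+4+0+6+2+7+6 = 45

45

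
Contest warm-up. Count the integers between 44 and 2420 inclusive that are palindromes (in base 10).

The integers in [44, 2420] that are palindromes (in base 10): 44, 55, 66, 77, 88, 99, …, 2222, 2332.
110 qualify.

110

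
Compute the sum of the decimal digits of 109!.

657

109! = 144385958320249358220488210246279753379312820313396029159834075622223337844983482099636001195615259277084033387619818092804737714758384244334160217374720000000000000000000000000
Sum of its 177 digits: 657.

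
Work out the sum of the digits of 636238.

28

6+3+6+2+3+8 = 28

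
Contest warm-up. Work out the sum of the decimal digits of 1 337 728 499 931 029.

1+3+3+7+7+2+8+4+9+9+9+3+1+0+2+9 = 77

77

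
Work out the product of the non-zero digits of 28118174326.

129024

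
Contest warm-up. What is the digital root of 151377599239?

7

1+5+1+3+7+7+5+9+9+2+3+9 = 61
6+1 = 7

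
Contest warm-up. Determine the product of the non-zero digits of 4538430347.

4×5×3×8×4×3×3×4×7 = 483840

483840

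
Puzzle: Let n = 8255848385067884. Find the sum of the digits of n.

89

8+2+5+5+8+4+8+3+8+5+0+6+7+8+8+4 = 89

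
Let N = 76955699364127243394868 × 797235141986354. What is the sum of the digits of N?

76955699364127243394868 × 797235141986354 = 61351787909219155120453271687889631272
Sum of its 38 digits: 171.

171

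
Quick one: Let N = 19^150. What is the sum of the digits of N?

19^150 = 650189786232526781822130514205283619891579147136027058173079702154742813734931094380338243643234332260239688736350593833551929592885268866532532369376633529644106904741075006882141907542067001
Sum of its 192 digits: 820.

820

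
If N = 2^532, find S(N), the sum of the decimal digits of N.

781

2^532 = 14059105607947488696282932836518693308967803494693489478439861164411992439598399594747002144074658928593502845729752797260025831423419686528151609940203637047296
Sum of its 161 digits: 781.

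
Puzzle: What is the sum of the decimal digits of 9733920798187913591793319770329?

9+7+3+3+9+2+0+7+9+8+1+8+7+9+1+3+5+9+1+7+9+3+3+1+9+7+7+0+3+2+9 = 161

161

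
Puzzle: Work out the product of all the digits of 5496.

5×4×9×6 = 1080

1080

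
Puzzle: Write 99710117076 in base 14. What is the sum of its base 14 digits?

63

99710117076 in base 14 is 4B7C76231A.
Digit sum: 4+11+7+12+7+6+2+3+1+10 = 63.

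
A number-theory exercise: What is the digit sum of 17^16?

109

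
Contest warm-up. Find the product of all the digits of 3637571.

3×6×3×7×5×7×1 = 13230

13230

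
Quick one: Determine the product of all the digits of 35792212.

7560

3×5×7×9×2×2×1×2 = 7560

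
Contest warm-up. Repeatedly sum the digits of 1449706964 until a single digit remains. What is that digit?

1+4+4+9+7+0+6+9+6+4 = 50
5+0 = 5

5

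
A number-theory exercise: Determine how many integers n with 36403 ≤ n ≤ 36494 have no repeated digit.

The integers in [36403, 36494] that have no repeated digit: 36405, 36407, 36408, 36409, 36410, 36412, …, 36491, 36492.
37 qualify.

37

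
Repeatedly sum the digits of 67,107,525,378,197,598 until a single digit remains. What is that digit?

6+7+1+0+7+5+2+5+3+7+8+1+9+7+5+9+8 = 90
9+0 = 9

9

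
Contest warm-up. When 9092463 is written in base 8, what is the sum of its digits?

37

9092463 in base 8 is 42536557.
Digit sum: 4+2+5+3+6+5+5+7 = 37.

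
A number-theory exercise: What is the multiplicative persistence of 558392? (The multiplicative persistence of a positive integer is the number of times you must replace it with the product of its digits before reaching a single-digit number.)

2

558392 → 10800 → 0 (2 steps)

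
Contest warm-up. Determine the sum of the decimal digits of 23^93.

23^93 = 4372086539555000980287127355506913371582046817861840506438445979231555384501134266855234221725830165364561372235140990139433783
Sum of its 127 digits: 530.

530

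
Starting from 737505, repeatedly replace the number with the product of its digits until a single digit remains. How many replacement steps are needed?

1

737505 → 0 (1 step)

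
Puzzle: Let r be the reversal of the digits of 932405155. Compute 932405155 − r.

380900916

Reverse of 932405155 is 551504239.
932405155 − 551504239 = 380900916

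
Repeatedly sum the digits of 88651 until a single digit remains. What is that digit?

8+8+6+5+1 = 28
2+8 = 10
1+0 = 1

1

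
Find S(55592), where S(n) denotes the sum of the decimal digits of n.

26

5+5+5+9+2 = 26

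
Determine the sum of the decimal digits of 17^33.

170

17^33 = 40254497110927943179349807054456171205137
Sum of its 41 digits: 170.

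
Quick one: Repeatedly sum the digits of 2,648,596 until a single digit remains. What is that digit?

2+6+4+8+5+9+6 = 40
4+0 = 4

4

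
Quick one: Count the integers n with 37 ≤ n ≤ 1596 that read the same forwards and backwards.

102

The integers in [37, 1596] that read the same forwards and backwards: 44, 55, 66, 77, 88, 99, …, 1441, 1551.
102 qualify.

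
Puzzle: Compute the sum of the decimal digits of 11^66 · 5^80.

11^66 · 5^80 = 44618767262294215995390416011400285225000061856503929353052431656202894561254638041737641263040359262959100306034088134765625
Sum of its 125 digits: 484.

484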